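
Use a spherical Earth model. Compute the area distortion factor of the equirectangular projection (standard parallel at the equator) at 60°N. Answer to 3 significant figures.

2.00

In the plate carrée (x = Rλ, y = Rφ), meridians are true-scale (h = 1) and parallels are stretched by k = sec φ.
Areal scale = h·k = 1 × sec φ; at 60°, h = 1.000, k = 2.000, so h·k = 2.000.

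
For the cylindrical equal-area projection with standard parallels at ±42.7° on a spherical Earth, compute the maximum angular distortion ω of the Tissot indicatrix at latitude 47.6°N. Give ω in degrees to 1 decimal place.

9.9°

For cylindrical equal-area with standard parallel φ₀, h = cos φ / cos φ₀ and k = cos φ₀ / cos φ, so h·k = 1.
At 47.6°: h = 0.9175, k = 1.090; principal scales a = 1.090, b = 0.9175.
sin(ω/2) = (a − b)/(a + b) = 0.1724/2.007 = 0.08586, so ω = 2 arcsin(0.08586) ≈ 9.9°.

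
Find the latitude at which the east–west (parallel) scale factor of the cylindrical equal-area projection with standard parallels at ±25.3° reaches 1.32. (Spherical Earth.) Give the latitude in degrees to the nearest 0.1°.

46.8°

Cylindrical equal-area (φ₀ = 25.3°): h = cos φ / cos 25.3° along meridians, k = cos 25.3° / cos φ along parallels; h·k = 1.
k = cos φ₀ / cos φ = 1.32  ⇒  cos φ = cos 25.3° / 1.32 = 0.6849.
φ = arccos(0.6849) ≈ 46.8°.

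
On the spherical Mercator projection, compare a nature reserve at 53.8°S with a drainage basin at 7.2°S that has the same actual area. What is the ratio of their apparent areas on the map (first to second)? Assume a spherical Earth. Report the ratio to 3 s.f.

Mercator areal scale is sec²φ.
At 53.8°: sec²(53.8°) = 1/0.5906² = 2.867.
At 7.2°: sec²(7.2°) = 1/0.9921² = 1.016.
Ratio = 2.867/1.016 = cos²(7.2°)/cos²(53.8°) ≈ 2.82.

2.82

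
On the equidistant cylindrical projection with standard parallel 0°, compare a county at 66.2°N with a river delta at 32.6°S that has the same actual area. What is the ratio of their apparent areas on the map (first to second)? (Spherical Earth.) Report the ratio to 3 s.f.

2.09

For the equirectangular projection with φ₀ = 0 (plate carrée), h = 1 along meridians and k = sec φ along parallels.
Areal scale at 66.2°: h·k = 1.000 × 2.478 = 2.478.
Areal scale at 32.6°: h·k = 1.000 × 1.187 = 1.187.
Ratio = 2.478/1.187 ≈ 2.09.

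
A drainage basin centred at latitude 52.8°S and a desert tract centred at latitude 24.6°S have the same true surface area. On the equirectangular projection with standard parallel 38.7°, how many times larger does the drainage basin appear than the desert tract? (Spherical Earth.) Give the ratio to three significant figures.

1.50

In the equirectangular projection with standard parallel φ₀ = 38.7° (x = Rλ cos φ₀, y = Rφ), meridians are true-scale (h = 1) and the parallel scale is k = cos φ₀ / cos φ.
Areal scale at 52.8°: h·k = 1.000 × 1.291 = 1.291.
Areal scale at 24.6°: h·k = 1.000 × 0.8583 = 0.8583.
Ratio = 1.291/0.8583 ≈ 1.50.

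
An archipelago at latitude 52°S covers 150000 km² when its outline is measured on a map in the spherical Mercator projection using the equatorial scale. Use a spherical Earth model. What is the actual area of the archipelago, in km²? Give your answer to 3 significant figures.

56900 km²

Mercator is conformal, so the point scale is isotropic: h = k = sec φ = 1/cos φ.
Areal scale = k² = sec²φ = 1/cos²(52°) = 1/0.6157² = 2.638.
True area = apparent / (areal scale) = 150000 / 2.638 ≈ 56900 km².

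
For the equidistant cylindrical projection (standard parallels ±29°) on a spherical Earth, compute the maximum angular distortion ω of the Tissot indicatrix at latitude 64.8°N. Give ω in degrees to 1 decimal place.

In the equirectangular projection with standard parallel φ₀ = 29° (x = Rλ cos φ₀, y = Rφ), meridians are true-scale (h = 1) and the parallel scale is k = cos φ₀ / cos φ.
At 64.8°: h = 1.000, k = 2.054; principal scales a = 2.054, b = 1.000.
sin(ω/2) = (a − b)/(a + b) = 1.054/3.054 = 0.3452, so ω = 2 arcsin(0.3452) ≈ 40.4°.

40.4°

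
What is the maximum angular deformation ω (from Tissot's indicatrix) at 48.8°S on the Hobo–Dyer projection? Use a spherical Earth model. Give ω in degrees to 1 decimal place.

21.2°

The Hobo–Dyer projection is cylindrical equal-area with φ₀ = 37.5°. For cylindrical equal-area with standard parallel φ₀, h = cos φ / cos φ₀ and k = cos φ₀ / cos φ, so h·k = 1.
At 48.8°: h = 0.8303, k = 1.204; principal scales a = 1.204, b = 0.8303.
sin(ω/2) = (a − b)/(a + b) = 0.3742/2.035 = 0.1839, so ω = 2 arcsin(0.1839) ≈ 21.2°.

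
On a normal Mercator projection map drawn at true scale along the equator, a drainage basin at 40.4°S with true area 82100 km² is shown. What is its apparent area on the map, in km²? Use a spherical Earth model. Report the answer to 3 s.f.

For Mercator, h = k = sec φ (a conformal cylindrical projection has a single point scale, 1/cos φ).
Areal scale = k² = sec²φ = 1/cos²(40.4°) = 1/0.7615² = 1.724.
Apparent area = 82100 × 1.724 ≈ 142000 km².

142000 km²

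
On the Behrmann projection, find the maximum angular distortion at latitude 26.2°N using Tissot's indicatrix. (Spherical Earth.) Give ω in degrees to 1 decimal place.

4.1°

The Behrmann projection is cylindrical equal-area with φ₀ = 30°. Cylindrical equal-area (φ₀ = 30°): h = cos φ / cos 30° along meridians, k = cos 30° / cos φ along parallels; h·k = 1.
At 26.2°: h = 1.036, k = 0.9652; principal scales a = 1.036, b = 0.9652.
sin(ω/2) = (a − b)/(a + b) = 0.07087/2.001 = 0.03541, so ω = 2 arcsin(0.03541) ≈ 4.1°.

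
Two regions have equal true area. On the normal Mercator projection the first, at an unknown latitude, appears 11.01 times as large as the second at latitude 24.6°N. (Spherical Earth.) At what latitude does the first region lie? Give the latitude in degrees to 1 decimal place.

Mercator areal scale is sec²φ, so apparent-area ratio = sec²φ₁ / sec²φ₂ = cos²φ₂ / cos²φ₁.
cos²φ₂ / cos²φ₁ = 11.01  ⇒  cos φ₁ = cos 24.6° / √11.01 = 0.9092/3.318 = 0.2740.
φ₁ = arccos(0.2740) ≈ 74.1°.

74.1°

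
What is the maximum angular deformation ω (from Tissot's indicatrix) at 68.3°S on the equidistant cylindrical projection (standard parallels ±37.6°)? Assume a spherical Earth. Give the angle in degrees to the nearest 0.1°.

42.6°

With standard parallel φ₀ = 37.6°, the equirectangular projection gives x = Rλ cos φ₀, y = Rφ, so h = 1 and k = cos 37.6° / cos φ.
At 68.3°: h = 1.000, k = 2.143; principal scales a = 2.143, b = 1.000.
sin(ω/2) = (a − b)/(a + b) = 1.143/3.143 = 0.3636, so ω = 2 arcsin(0.3636) ≈ 42.6°.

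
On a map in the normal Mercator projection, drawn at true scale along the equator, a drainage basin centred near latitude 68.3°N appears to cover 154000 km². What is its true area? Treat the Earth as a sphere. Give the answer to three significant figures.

21100 km²

The Mercator projection is conformal; its linear scale factor is the same in every direction and equals sec φ = 1/cos φ.
Areal scale = k² = sec²φ = 1/cos²(68.3°) = 1/0.3697² = 7.315.
True area = apparent / (areal scale) = 154000 / 7.315 ≈ 21100 km².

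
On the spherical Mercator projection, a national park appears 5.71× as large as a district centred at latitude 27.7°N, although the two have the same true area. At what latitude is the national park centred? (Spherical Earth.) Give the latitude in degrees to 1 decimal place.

Mercator areal scale is sec²φ, so apparent-area ratio = sec²φ₁ / sec²φ₂ = cos²φ₂ / cos²φ₁.
cos²φ₂ / cos²φ₁ = 5.71  ⇒  cos φ₁ = cos 27.7° / √5.71 = 0.8854/2.390 = 0.3705.
φ₁ = arccos(0.3705) ≈ 68.3°.

68.3°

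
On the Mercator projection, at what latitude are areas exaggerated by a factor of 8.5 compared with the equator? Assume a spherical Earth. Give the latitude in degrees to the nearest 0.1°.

Mercator areal scale is sec²φ.
sec²φ = 8.5  ⇒  cos²φ = 0.1176  ⇒  cos φ = 0.3430.
φ = arccos(0.3430) ≈ 69.9°.

69.9°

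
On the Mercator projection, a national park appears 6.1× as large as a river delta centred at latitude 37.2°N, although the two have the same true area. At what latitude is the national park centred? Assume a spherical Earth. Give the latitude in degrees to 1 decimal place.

71.2°

On Mercator, (apparent₁)/(apparent₂) = sec²φ₁ / sec²φ₂ when true areas are equal.
cos²φ₂ / cos²φ₁ = 6.1  ⇒  cos φ₁ = cos 37.2° / √6.1 = 0.7965/2.470 = 0.3225.
φ₁ = arccos(0.3225) ≈ 71.2°.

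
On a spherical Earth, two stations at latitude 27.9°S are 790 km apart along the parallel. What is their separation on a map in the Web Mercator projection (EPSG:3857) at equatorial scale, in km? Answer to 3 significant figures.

Mercator is conformal, so the point scale is isotropic: h = k = sec φ = 1/cos φ.
Along the parallel, k = sec 27.9° = 1/0.8838 = 1.132.
Map distance = 790 × 1.132 ≈ 894 km.

894 km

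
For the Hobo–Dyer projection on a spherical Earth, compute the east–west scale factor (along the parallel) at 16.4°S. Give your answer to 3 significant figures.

0.827

Hobo–Dyer is a cylindrical equal-area projection with standard parallels at ±37.5°. For cylindrical equal-area with standard parallel φ₀, h = cos φ / cos φ₀ and k = cos φ₀ / cos φ, so h·k = 1.
k = cos 37.5° / cos 16.4° = 0.7934/0.9593 = 0.8270.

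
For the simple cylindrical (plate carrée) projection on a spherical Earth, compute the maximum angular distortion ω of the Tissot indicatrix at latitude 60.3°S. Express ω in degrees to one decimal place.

39.4°

Plate carrée maps x = Rλ, y = Rφ. The meridian scale is h = 1 and the parallel scale is k = 1/cos φ = sec φ.
At 60.3°: h = 1.000, k = 2.018; principal scales a = 2.018, b = 1.000.
sin(ω/2) = (a − b)/(a + b) = 1.018/3.018 = 0.3374, so ω = 2 arcsin(0.3374) ≈ 39.4°.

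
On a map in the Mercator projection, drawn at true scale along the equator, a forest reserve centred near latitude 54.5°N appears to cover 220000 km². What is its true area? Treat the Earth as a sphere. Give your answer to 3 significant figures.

74200 km²

The Mercator projection is conformal; its linear scale factor is the same in every direction and equals sec φ = 1/cos φ.
Areal scale = k² = sec²φ = 1/cos²(54.5°) = 1/0.5807² = 2.965.
True area = apparent / (areal scale) = 220000 / 2.965 ≈ 74200 km².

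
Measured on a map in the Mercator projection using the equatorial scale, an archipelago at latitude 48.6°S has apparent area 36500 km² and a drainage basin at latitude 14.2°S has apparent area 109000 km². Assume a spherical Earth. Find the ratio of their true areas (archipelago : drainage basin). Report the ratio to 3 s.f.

Mercator's areal exaggeration is sec²φ; hence true area = (apparent area) · cos²φ.
True area of archipelago: 36500 × cos²(48.6°) = 36500 × 0.4373 = 15960 km².
True area of drainage basin: 109000 × cos²(14.2°) = 109000 × 0.9398 = 102400 km².
Ratio = 15960 / 102400 ≈ 0.156.

0.156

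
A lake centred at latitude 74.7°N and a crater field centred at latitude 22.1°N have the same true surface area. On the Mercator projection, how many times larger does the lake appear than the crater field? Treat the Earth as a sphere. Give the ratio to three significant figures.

12.3

Mercator areal scale is sec²φ.
At 74.7°: sec²(74.7°) = 1/0.2639² = 14.36.
At 22.1°: sec²(22.1°) = 1/0.9265² = 1.165.
Ratio = 14.36/1.165 = cos²(22.1°)/cos²(74.7°) ≈ 12.3.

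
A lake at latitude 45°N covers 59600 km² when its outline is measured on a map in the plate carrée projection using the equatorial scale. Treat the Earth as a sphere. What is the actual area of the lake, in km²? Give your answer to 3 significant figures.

42100 km²

In the plate carrée (x = Rλ, y = Rφ), meridians are true-scale (h = 1) and parallels are stretched by k = sec φ.
Areal scale = h·k = 1 × sec φ; at 45°, h = 1.000, k = 1.414, so h·k = 1.414.
True area = apparent / (areal scale) = 59600 / 1.414 ≈ 42100 km².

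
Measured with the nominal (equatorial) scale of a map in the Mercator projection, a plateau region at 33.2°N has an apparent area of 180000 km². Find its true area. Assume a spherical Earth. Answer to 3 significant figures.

The Mercator projection is conformal; its linear scale factor is the same in every direction and equals sec φ = 1/cos φ.
Areal scale = k² = sec²φ = 1/cos²(33.2°) = 1/0.8368² = 1.428.
True area = apparent / (areal scale) = 180000 / 1.428 ≈ 126000 km².

126000 km²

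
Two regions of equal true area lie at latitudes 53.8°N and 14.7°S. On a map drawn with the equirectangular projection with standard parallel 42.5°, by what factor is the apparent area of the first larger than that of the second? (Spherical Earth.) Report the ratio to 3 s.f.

In the equirectangular projection with standard parallel φ₀ = 42.5° (x = Rλ cos φ₀, y = Rφ), meridians are true-scale (h = 1) and the parallel scale is k = cos φ₀ / cos φ.
Areal scale at 53.8°: h·k = 1.000 × 1.248 = 1.248.
Areal scale at 14.7°: h·k = 1.000 × 0.7622 = 0.7622.
Ratio = 1.248/0.7622 ≈ 1.64.

1.64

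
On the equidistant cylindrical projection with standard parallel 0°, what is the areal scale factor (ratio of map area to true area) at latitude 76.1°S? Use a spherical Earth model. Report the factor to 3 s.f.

4.16

In the plate carrée (x = Rλ, y = Rφ), meridians are true-scale (h = 1) and parallels are stretched by k = sec φ.
Areal scale = h·k = 1 × sec φ; at 76.1°, h = 1.000, k = 4.163, so h·k = 4.163.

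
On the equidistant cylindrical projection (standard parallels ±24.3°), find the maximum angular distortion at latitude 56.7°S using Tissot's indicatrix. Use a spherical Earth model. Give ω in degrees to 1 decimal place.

28.7°

With standard parallel φ₀ = 24.3°, the equirectangular projection gives x = Rλ cos φ₀, y = Rφ, so h = 1 and k = cos 24.3° / cos φ.
At 56.7°: h = 1.000, k = 1.660; principal scales a = 1.660, b = 1.000.
sin(ω/2) = (a − b)/(a + b) = 0.6600/2.660 = 0.2481, so ω = 2 arcsin(0.2481) ≈ 28.7°.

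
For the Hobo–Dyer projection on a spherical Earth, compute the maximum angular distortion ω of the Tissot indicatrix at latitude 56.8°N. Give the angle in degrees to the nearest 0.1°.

The Hobo–Dyer projection is cylindrical equal-area with φ₀ = 37.5°. Cylindrical equal-area (φ₀ = 37.5°): h = cos φ / cos 37.5° along meridians, k = cos 37.5° / cos φ along parallels; h·k = 1.
At 56.8°: h = 0.6902, k = 1.449; principal scales a = 1.449, b = 0.6902.
sin(ω/2) = (a − b)/(a + b) = 0.7587/2.139 = 0.3547, so ω = 2 arcsin(0.3547) ≈ 41.5°.

41.5°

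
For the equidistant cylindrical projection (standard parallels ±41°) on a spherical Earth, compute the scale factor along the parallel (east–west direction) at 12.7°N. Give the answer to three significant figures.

In the equirectangular projection with standard parallel φ₀ = 41° (x = Rλ cos φ₀, y = Rφ), meridians are true-scale (h = 1) and the parallel scale is k = cos φ₀ / cos φ.
k = cos 41° / cos 12.7° = 0.7547/0.9755 = 0.7736.

0.774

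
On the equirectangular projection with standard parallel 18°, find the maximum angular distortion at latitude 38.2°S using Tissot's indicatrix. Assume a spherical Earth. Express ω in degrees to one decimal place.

10.9°

In the equirectangular projection with standard parallel φ₀ = 18° (x = Rλ cos φ₀, y = Rφ), meridians are true-scale (h = 1) and the parallel scale is k = cos φ₀ / cos φ.
At 38.2°: h = 1.000, k = 1.210; principal scales a = 1.210, b = 1.000.
sin(ω/2) = (a − b)/(a + b) = 0.2102/2.210 = 0.09511, so ω = 2 arcsin(0.09511) ≈ 10.9°.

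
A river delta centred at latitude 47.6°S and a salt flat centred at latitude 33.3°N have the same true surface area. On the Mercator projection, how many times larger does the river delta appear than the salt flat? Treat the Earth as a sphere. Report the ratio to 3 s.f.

Mercator areal scale is sec²φ.
At 47.6°: sec²(47.6°) = 1/0.6743² = 2.199.
At 33.3°: sec²(33.3°) = 1/0.8358² = 1.431.
Ratio = 2.199/1.431 = cos²(33.3°)/cos²(47.6°) ≈ 1.54.

1.54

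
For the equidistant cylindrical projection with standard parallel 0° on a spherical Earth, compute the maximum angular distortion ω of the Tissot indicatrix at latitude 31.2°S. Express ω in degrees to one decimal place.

For the equirectangular projection with φ₀ = 0 (plate carrée), h = 1 along meridians and k = sec φ along parallels.
At 31.2°: h = 1.000, k = 1.169; principal scales a = 1.169, b = 1.000.
sin(ω/2) = (a − b)/(a + b) = 0.1691/2.169 = 0.07796, so ω = 2 arcsin(0.07796) ≈ 8.9°.

8.9°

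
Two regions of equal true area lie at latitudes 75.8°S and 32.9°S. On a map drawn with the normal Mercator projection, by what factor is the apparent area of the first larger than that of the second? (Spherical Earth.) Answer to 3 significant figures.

11.7

On Mercator, area is exaggerated by sec²φ = 1/cos²φ.
At 75.8°: sec²(75.8°) = 1/0.2453² = 16.62.
At 32.9°: sec²(32.9°) = 1/0.8396² = 1.419.
Ratio = 16.62/1.419 = cos²(32.9°)/cos²(75.8°) ≈ 11.7.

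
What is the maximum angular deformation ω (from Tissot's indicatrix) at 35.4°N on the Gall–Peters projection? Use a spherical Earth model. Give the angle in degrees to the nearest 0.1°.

The Gall–Peters projection is cylindrical equal-area with φ₀ = 45°. Cylindrical equal-area (φ₀ = 45°): h = cos φ / cos 45° along meridians, k = cos 45° / cos φ along parallels; h·k = 1.
At 35.4°: h = 1.153, k = 0.8675; principal scales a = 1.153, b = 0.8675.
sin(ω/2) = (a − b)/(a + b) = 0.2853/2.020 = 0.1412, so ω = 2 arcsin(0.1412) ≈ 16.2°.

16.2°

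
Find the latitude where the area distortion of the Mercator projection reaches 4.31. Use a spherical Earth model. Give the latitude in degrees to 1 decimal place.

61.2°

Mercator areal scale is sec²φ.
sec²φ = 4.31  ⇒  cos²φ = 0.2320  ⇒  cos φ = 0.4817.
φ = arccos(0.4817) ≈ 61.2°.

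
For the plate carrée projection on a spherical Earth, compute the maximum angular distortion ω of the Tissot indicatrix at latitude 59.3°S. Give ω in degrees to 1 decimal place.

37.8°

Plate carrée maps x = Rλ, y = Rφ. The meridian scale is h = 1 and the parallel scale is k = 1/cos φ = sec φ.
At 59.3°: h = 1.000, k = 1.959; principal scales a = 1.959, b = 1.000.
sin(ω/2) = (a − b)/(a + b) = 0.9587/2.959 = 0.3240, so ω = 2 arcsin(0.3240) ≈ 37.8°.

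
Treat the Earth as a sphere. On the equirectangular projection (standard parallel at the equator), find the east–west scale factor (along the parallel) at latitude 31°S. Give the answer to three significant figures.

1.17

For the equirectangular projection with φ₀ = 0 (plate carrée), h = 1 along meridians and k = sec φ along parallels.
k = 1/cos 31° = 1/0.8572 = 1.167.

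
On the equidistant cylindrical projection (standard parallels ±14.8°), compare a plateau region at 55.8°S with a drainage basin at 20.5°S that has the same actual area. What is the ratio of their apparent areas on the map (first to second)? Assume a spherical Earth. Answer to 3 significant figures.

1.67

With standard parallel φ₀ = 14.8°, the equirectangular projection gives x = Rλ cos φ₀, y = Rφ, so h = 1 and k = cos 14.8° / cos φ.
Areal scale at 55.8°: h·k = 1.000 × 1.720 = 1.720.
Areal scale at 20.5°: h·k = 1.000 × 1.032 = 1.032.
Ratio = 1.720/1.032 ≈ 1.67.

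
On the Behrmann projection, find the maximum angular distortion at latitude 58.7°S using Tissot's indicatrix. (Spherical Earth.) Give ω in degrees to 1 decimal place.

The Behrmann projection is cylindrical equal-area with φ₀ = 30°. Cylindrical equal-area (φ₀ = 30°): h = cos φ / cos 30° along meridians, k = cos 30° / cos φ along parallels; h·k = 1.
At 58.7°: h = 0.5999, k = 1.667; principal scales a = 1.667, b = 0.5999.
sin(ω/2) = (a − b)/(a + b) = 1.067/2.267 = 0.4707, so ω = 2 arcsin(0.4707) ≈ 56.2°.

56.2°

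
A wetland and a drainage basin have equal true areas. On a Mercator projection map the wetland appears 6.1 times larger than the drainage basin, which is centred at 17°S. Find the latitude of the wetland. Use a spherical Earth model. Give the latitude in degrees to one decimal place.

Mercator areal scale is sec²φ, so apparent-area ratio = sec²φ₁ / sec²φ₂ = cos²φ₂ / cos²φ₁.
cos²φ₂ / cos²φ₁ = 6.1  ⇒  cos φ₁ = cos 17° / √6.1 = 0.9563/2.470 = 0.3872.
φ₁ = arccos(0.3872) ≈ 67.2°.

67.2°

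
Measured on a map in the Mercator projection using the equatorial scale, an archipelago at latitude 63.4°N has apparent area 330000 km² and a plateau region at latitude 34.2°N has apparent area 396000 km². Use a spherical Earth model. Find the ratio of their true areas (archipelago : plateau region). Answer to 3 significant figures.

0.244

On Mercator the areal scale is sec²φ, so true area = apparent × cos²φ.
True area of archipelago: 330000 × cos²(63.4°) = 330000 × 0.2005 = 66160 km².
True area of plateau region: 396000 × cos²(34.2°) = 396000 × 0.6841 = 270900 km².
Ratio = 66160 / 270900 ≈ 0.244.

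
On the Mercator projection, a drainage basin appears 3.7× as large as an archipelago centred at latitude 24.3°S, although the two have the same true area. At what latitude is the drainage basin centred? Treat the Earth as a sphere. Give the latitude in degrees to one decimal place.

61.7°

Mercator areal scale is sec²φ, so apparent-area ratio = sec²φ₁ / sec²φ₂ = cos²φ₂ / cos²φ₁.
cos²φ₂ / cos²φ₁ = 3.7  ⇒  cos φ₁ = cos 24.3° / √3.7 = 0.9114/1.924 = 0.4738.
φ₁ = arccos(0.4738) ≈ 61.7°.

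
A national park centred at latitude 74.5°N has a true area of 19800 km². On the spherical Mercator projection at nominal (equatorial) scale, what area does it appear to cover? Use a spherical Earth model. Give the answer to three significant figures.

The Mercator projection is conformal; its linear scale factor is the same in every direction and equals sec φ = 1/cos φ.
Areal scale = k² = sec²φ = 1/cos²(74.5°) = 1/0.2672² = 14.00.
Apparent area = 19800 × 14.00 ≈ 277000 km².

277000 km²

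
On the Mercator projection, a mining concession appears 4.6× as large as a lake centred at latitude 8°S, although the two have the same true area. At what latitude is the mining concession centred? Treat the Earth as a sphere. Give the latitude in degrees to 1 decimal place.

62.5°

Mercator areal scale is sec²φ, so apparent-area ratio = sec²φ₁ / sec²φ₂ = cos²φ₂ / cos²φ₁.
cos²φ₂ / cos²φ₁ = 4.6  ⇒  cos φ₁ = cos 8° / √4.6 = 0.9903/2.145 = 0.4617.
φ₁ = arccos(0.4617) ≈ 62.5°.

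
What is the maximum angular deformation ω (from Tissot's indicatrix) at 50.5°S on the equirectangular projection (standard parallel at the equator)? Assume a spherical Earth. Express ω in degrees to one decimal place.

In the plate carrée (x = Rλ, y = Rφ), meridians are true-scale (h = 1) and parallels are stretched by k = sec φ.
At 50.5°: h = 1.000, k = 1.572; principal scales a = 1.572, b = 1.000.
sin(ω/2) = (a − b)/(a + b) = 0.5721/2.572 = 0.2224, so ω = 2 arcsin(0.2224) ≈ 25.7°.

25.7°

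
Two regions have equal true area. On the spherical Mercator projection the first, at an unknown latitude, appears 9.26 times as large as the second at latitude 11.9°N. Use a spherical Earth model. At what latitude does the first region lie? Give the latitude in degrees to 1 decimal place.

On Mercator, (apparent₁)/(apparent₂) = sec²φ₁ / sec²φ₂ when true areas are equal.
cos²φ₂ / cos²φ₁ = 9.26  ⇒  cos φ₁ = cos 11.9° / √9.26 = 0.9785/3.043 = 0.3216.
φ₁ = arccos(0.3216) ≈ 71.2°.

71.2°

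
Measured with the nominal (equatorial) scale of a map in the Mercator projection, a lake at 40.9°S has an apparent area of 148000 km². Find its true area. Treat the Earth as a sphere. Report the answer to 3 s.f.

Mercator is conformal, so the point scale is isotropic: h = k = sec φ = 1/cos φ.
Areal scale = k² = sec²φ = 1/cos²(40.9°) = 1/0.7559² = 1.750.
True area = apparent / (areal scale) = 148000 / 1.750 ≈ 84600 km².

84600 km²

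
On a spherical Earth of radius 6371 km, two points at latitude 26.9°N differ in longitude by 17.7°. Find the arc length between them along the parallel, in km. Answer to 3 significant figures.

Arc length along a parallel = R cos φ · Δλ (with Δλ in radians).
= 6371 × cos 26.9° × (17.7° × π/180) = 6371 × 0.8918 × 0.3089 ≈ 1760 km.

1760 km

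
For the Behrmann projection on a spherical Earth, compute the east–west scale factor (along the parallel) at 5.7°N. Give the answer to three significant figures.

0.870

The Behrmann projection is cylindrical equal-area with φ₀ = 30°. For cylindrical equal-area with standard parallel φ₀, h = cos φ / cos φ₀ and k = cos φ₀ / cos φ, so h·k = 1.
k = cos 30° / cos 5.7° = 0.8660/0.9951 = 0.8703.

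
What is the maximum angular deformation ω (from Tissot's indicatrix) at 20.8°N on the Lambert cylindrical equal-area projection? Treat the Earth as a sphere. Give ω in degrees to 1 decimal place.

The Lambert cylindrical equal-area projection is the cylindrical equal-area projection with its standard parallel at the equator (φ₀ = 0). A cylindrical equal-area projection with standard parallel φ₀ has meridian scale h = cos φ / cos φ₀ and parallel scale k = cos φ₀ / cos φ (so areas are preserved, h·k = 1).
At 20.8°: h = 0.9348, k = 1.070; principal scales a = 1.070, b = 0.9348.
sin(ω/2) = (a − b)/(a + b) = 0.1349/2.005 = 0.06729, so ω = 2 arcsin(0.06729) ≈ 7.7°.

7.7°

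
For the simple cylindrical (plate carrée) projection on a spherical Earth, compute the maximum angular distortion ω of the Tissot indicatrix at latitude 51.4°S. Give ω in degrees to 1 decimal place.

In the plate carrée (x = Rλ, y = Rφ), meridians are true-scale (h = 1) and parallels are stretched by k = sec φ.
At 51.4°: h = 1.000, k = 1.603; principal scales a = 1.603, b = 1.000.
sin(ω/2) = (a − b)/(a + b) = 0.6029/2.603 = 0.2316, so ω = 2 arcsin(0.2316) ≈ 26.8°.

26.8°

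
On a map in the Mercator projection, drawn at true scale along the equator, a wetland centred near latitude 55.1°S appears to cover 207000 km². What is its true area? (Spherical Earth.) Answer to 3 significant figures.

For Mercator, h = k = sec φ (a conformal cylindrical projection has a single point scale, 1/cos φ).
Areal scale = k² = sec²φ = 1/cos²(55.1°) = 1/0.5721² = 3.055.
True area = apparent / (areal scale) = 207000 / 3.055 ≈ 67800 km².

67800 km²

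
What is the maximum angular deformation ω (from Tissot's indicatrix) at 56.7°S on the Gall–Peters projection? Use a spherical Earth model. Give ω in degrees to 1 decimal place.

The Gall–Peters projection is cylindrical equal-area with φ₀ = 45°. A cylindrical equal-area projection with standard parallel φ₀ has meridian scale h = cos φ / cos φ₀ and parallel scale k = cos φ₀ / cos φ (so areas are preserved, h·k = 1).
At 56.7°: h = 0.7764, k = 1.288; principal scales a = 1.288, b = 0.7764.
sin(ω/2) = (a − b)/(a + b) = 0.5115/2.064 = 0.2478, so ω = 2 arcsin(0.2478) ≈ 28.7°.

28.7°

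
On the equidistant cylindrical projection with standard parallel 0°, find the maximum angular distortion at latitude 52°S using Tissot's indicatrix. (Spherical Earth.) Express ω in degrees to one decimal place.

27.5°

For the equirectangular projection with φ₀ = 0 (plate carrée), h = 1 along meridians and k = sec φ along parallels.
At 52°: h = 1.000, k = 1.624; principal scales a = 1.624, b = 1.000.
sin(ω/2) = (a − b)/(a + b) = 0.6243/2.624 = 0.2379, so ω = 2 arcsin(0.2379) ≈ 27.5°.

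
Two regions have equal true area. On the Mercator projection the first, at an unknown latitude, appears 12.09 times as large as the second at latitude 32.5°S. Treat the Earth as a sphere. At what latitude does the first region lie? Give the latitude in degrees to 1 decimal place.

For equal true areas on Mercator, apparent areas scale as sec²φ, so the ratio is cos²φ₂ / cos²φ₁.
cos²φ₂ / cos²φ₁ = 12.09  ⇒  cos φ₁ = cos 32.5° / √12.09 = 0.8434/3.477 = 0.2426.
φ₁ = arccos(0.2426) ≈ 76.0°.

76.0°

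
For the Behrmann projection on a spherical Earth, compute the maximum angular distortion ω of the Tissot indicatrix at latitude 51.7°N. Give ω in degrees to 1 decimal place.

37.6°

Behrmann is a cylindrical equal-area projection with standard parallels at ±30°. For cylindrical equal-area with standard parallel φ₀, h = cos φ / cos φ₀ and k = cos φ₀ / cos φ, so h·k = 1.
At 51.7°: h = 0.7157, k = 1.397; principal scales a = 1.397, b = 0.7157.
sin(ω/2) = (a − b)/(a + b) = 0.6817/2.113 = 0.3226, so ω = 2 arcsin(0.3226) ≈ 37.6°.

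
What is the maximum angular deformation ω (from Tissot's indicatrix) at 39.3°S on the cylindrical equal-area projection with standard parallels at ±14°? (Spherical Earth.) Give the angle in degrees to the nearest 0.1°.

25.7°

Cylindrical equal-area (φ₀ = 14°): h = cos φ / cos 14° along meridians, k = cos 14° / cos φ along parallels; h·k = 1.
At 39.3°: h = 0.7975, k = 1.254; principal scales a = 1.254, b = 0.7975.
sin(ω/2) = (a − b)/(a + b) = 0.4563/2.051 = 0.2225, so ω = 2 arcsin(0.2225) ≈ 25.7°.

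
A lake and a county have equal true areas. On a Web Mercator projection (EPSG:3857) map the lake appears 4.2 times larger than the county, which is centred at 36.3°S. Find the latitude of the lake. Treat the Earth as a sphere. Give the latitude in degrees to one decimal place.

66.8°

Mercator areal scale is sec²φ, so apparent-area ratio = sec²φ₁ / sec²φ₂ = cos²φ₂ / cos²φ₁.
cos²φ₂ / cos²φ₁ = 4.2  ⇒  cos φ₁ = cos 36.3° / √4.2 = 0.8059/2.049 = 0.3933.
φ₁ = arccos(0.3933) ≈ 66.8°.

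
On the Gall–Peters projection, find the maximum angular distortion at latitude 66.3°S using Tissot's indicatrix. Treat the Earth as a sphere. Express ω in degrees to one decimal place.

The Gall–Peters projection is cylindrical equal-area with φ₀ = 45°. For cylindrical equal-area with standard parallel φ₀, h = cos φ / cos φ₀ and k = cos φ₀ / cos φ, so h·k = 1.
At 66.3°: h = 0.5684, k = 1.759; principal scales a = 1.759, b = 0.5684.
sin(ω/2) = (a − b)/(a + b) = 1.191/2.328 = 0.5116, so ω = 2 arcsin(0.5116) ≈ 61.5°.

61.5°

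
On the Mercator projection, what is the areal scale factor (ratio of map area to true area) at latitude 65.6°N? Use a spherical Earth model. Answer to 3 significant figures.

5.86

Mercator is conformal, so the point scale is isotropic: h = k = sec φ = 1/cos φ.
Areal scale = k² = sec²φ = 1/cos²(65.6°) = 1/0.4131² = 5.860.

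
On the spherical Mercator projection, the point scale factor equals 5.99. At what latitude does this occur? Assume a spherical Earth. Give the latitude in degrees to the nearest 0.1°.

Mercator scale is k = sec φ = 1/cos φ.
1/cos φ = 5.99  ⇒  cos φ = 0.1669  ⇒  φ = arccos(0.1669) ≈ 80.4°.

80.4°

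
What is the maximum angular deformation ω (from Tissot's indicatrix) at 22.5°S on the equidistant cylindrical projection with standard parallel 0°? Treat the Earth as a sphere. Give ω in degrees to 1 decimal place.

Plate carrée maps x = Rλ, y = Rφ. The meridian scale is h = 1 and the parallel scale is k = 1/cos φ = sec φ.
At 22.5°: h = 1.000, k = 1.082; principal scales a = 1.082, b = 1.000.
sin(ω/2) = (a − b)/(a + b) = 0.08239/2.082 = 0.03957, so ω = 2 arcsin(0.03957) ≈ 4.5°.

4.5°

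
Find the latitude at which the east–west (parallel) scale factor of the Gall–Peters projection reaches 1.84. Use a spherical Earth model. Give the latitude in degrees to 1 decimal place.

67.4°

Gall–Peters is a cylindrical equal-area projection with standard parallels at ±45°. For cylindrical equal-area with standard parallel φ₀, h = cos φ / cos φ₀ and k = cos φ₀ / cos φ, so h·k = 1.
k = cos φ₀ / cos φ = 1.84  ⇒  cos φ = cos 45° / 1.84 = 0.3843.
φ = arccos(0.3843) ≈ 67.4°.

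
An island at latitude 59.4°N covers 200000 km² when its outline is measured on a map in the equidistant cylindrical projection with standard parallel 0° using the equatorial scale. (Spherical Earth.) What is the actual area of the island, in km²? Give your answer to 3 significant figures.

102000 km²

For the equirectangular projection with φ₀ = 0 (plate carrée), h = 1 along meridians and k = sec φ along parallels.
Areal scale = h·k = 1 × sec φ; at 59.4°, h = 1.000, k = 1.964, so h·k = 1.964.
True area = apparent / (areal scale) = 200000 / 1.964 ≈ 102000 km².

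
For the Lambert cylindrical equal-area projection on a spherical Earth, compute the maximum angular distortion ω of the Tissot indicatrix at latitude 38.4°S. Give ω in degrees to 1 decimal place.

The Lambert cylindrical equal-area projection is the cylindrical equal-area projection with its standard parallel at the equator (φ₀ = 0). For cylindrical equal-area with standard parallel φ₀, h = cos φ / cos φ₀ and k = cos φ₀ / cos φ, so h·k = 1.
At 38.4°: h = 0.7837, k = 1.276; principal scales a = 1.276, b = 0.7837.
sin(ω/2) = (a − b)/(a + b) = 0.4923/2.060 = 0.2390, so ω = 2 arcsin(0.2390) ≈ 27.7°.

27.7°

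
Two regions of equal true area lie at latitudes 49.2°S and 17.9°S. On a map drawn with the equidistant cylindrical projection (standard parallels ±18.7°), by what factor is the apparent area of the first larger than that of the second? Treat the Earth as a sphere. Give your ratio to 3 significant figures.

The equidistant cylindrical projection with φ₀ = 18.7° has h = 1 (meridians true) and k = cos φ₀ / cos φ along parallels.
Areal scale at 49.2°: h·k = 1.000 × 1.450 = 1.450.
Areal scale at 17.9°: h·k = 1.000 × 0.9954 = 0.9954.
Ratio = 1.450/0.9954 ≈ 1.46.

1.46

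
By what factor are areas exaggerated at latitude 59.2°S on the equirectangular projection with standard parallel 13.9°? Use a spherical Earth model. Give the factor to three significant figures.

With standard parallel φ₀ = 13.9°, the equirectangular projection gives x = Rλ cos φ₀, y = Rφ, so h = 1 and k = cos 13.9° / cos φ.
Areal scale = h·k = 1 × cos φ₀ / cos φ; at 59.2°, h = 1.000, k = 1.896, so h·k = 1.896.

1.90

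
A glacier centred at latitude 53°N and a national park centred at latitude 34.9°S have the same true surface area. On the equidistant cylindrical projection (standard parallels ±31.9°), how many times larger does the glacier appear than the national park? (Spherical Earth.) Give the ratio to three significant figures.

1.36

With standard parallel φ₀ = 31.9°, the equirectangular projection gives x = Rλ cos φ₀, y = Rφ, so h = 1 and k = cos 31.9° / cos φ.
Areal scale at 53°: h·k = 1.000 × 1.411 = 1.411.
Areal scale at 34.9°: h·k = 1.000 × 1.035 = 1.035.
Ratio = 1.411/1.035 ≈ 1.36.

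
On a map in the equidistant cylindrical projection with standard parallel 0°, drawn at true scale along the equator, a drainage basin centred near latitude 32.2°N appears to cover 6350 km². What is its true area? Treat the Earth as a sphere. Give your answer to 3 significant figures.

Plate carrée maps x = Rλ, y = Rφ. The meridian scale is h = 1 and the parallel scale is k = 1/cos φ = sec φ.
Areal scale = h·k = 1 × sec φ; at 32.2°, h = 1.000, k = 1.182, so h·k = 1.182.
True area = apparent / (areal scale) = 6350 / 1.182 ≈ 5370 km².

5370 km²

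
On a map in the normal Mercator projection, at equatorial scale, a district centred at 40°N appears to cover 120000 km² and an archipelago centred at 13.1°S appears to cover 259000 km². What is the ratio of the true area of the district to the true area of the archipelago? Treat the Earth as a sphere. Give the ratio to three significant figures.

0.287

Since Mercator area scale is 1/cos²φ, the true area equals the apparent area multiplied by cos²φ.
True area of district: 120000 × cos²(40°) = 120000 × 0.5868 = 70420 km².
True area of archipelago: 259000 × cos²(13.1°) = 259000 × 0.9486 = 245700 km².
Ratio = 70420 / 245700 ≈ 0.287.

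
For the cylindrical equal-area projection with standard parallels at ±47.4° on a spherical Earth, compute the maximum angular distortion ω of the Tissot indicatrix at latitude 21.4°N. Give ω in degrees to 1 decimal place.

A cylindrical equal-area projection with standard parallel φ₀ has meridian scale h = cos φ / cos φ₀ and parallel scale k = cos φ₀ / cos φ (so areas are preserved, h·k = 1).
At 21.4°: h = 1.376, k = 0.7270; principal scales a = 1.376, b = 0.7270.
sin(ω/2) = (a − b)/(a + b) = 0.6485/2.103 = 0.3084, so ω = 2 arcsin(0.3084) ≈ 35.9°.

35.9°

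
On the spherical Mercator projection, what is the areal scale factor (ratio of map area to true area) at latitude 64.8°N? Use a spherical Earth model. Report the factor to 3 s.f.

The Mercator projection is conformal; its linear scale factor is the same in every direction and equals sec φ = 1/cos φ.
Areal scale = k² = sec²φ = 1/cos²(64.8°) = 1/0.4258² = 5.516.

5.52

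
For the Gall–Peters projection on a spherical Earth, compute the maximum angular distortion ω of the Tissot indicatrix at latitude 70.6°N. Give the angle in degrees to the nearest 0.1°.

79.4°

The Gall–Peters projection is cylindrical equal-area with φ₀ = 45°. A cylindrical equal-area projection with standard parallel φ₀ has meridian scale h = cos φ / cos φ₀ and parallel scale k = cos φ₀ / cos φ (so areas are preserved, h·k = 1).
At 70.6°: h = 0.4697, k = 2.129; principal scales a = 2.129, b = 0.4697.
sin(ω/2) = (a − b)/(a + b) = 1.659/2.599 = 0.6385, so ω = 2 arcsin(0.6385) ≈ 79.4°.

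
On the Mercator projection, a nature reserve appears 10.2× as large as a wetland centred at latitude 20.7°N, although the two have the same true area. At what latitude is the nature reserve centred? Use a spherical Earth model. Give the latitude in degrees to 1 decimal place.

For equal true areas on Mercator, apparent areas scale as sec²φ, so the ratio is cos²φ₂ / cos²φ₁.
cos²φ₂ / cos²φ₁ = 10.2  ⇒  cos φ₁ = cos 20.7° / √10.2 = 0.9354/3.194 = 0.2929.
φ₁ = arccos(0.2929) ≈ 73.0°.

73.0°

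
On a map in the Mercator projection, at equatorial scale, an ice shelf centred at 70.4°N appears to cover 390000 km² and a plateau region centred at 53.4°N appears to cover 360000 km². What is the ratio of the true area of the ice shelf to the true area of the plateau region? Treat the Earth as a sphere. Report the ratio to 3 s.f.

Mercator's areal exaggeration is sec²φ; hence true area = (apparent area) · cos²φ.
True area of ice shelf: 390000 × cos²(70.4°) = 390000 × 0.1125 = 43890 km².
True area of plateau region: 360000 × cos²(53.4°) = 360000 × 0.3555 = 128000 km².
Ratio = 43890 / 128000 ≈ 0.343.

0.343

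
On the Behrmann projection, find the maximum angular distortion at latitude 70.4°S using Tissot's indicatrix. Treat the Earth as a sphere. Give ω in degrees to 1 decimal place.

The Behrmann projection is cylindrical equal-area with φ₀ = 30°. A cylindrical equal-area projection with standard parallel φ₀ has meridian scale h = cos φ / cos φ₀ and parallel scale k = cos φ₀ / cos φ (so areas are preserved, h·k = 1).
At 70.4°: h = 0.3873, k = 2.582; principal scales a = 2.582, b = 0.3873.
sin(ω/2) = (a − b)/(a + b) = 2.194/2.969 = 0.7391, so ω = 2 arcsin(0.7391) ≈ 95.3°.

95.3°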